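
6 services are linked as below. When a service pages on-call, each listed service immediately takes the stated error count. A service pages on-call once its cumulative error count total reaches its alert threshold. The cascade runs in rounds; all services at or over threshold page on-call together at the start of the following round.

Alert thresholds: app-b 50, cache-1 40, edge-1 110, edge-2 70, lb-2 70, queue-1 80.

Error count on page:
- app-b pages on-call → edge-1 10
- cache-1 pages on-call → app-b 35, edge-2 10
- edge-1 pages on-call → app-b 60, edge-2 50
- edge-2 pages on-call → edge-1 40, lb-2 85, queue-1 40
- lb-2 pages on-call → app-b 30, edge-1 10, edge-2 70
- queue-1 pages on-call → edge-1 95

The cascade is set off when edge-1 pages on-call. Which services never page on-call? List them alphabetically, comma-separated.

Round 1 — edge-1 pages on-call (initial).
  app-b: +60 → 60 ≥ 50
  edge-2: +50 → 50 < 70
Round 2 — app-b pages on-call.
No further pages.

cache-1, edge-2, lb-2, queue-1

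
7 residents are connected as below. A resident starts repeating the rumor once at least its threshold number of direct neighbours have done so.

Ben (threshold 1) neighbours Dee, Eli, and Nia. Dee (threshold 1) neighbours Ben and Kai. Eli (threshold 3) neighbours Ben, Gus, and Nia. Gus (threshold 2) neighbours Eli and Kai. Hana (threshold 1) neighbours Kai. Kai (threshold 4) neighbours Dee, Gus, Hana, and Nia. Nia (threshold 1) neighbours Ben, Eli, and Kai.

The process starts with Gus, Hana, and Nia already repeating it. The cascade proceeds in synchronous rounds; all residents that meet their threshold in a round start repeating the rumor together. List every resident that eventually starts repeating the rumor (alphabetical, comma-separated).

Round 1 — Gus, Hana, Nia start repeating the rumor (initial).
Round 2 — checking thresholds:
  Ben: 1 of 3 neighbours ≥ 1, starts repeating the rumor.
  Eli: 2 of 3 neighbours < 3, holds.
  Kai: 3 of 4 neighbours < 4, holds.
Round 3 — checking thresholds:
  Dee: 1 of 2 neighbours ≥ 1, starts repeating the rumor.
  Eli: 3 of 3 neighbours ≥ 3, starts repeating the rumor.
  Kai: 3 of 4 neighbours < 4, holds.
Round 4 — checking thresholds:
  Kai: 4 of 4 neighbours ≥ 4, starts repeating the rumor.
Round 5 — no new spreads; cascade stops.

Ben, Dee, Eli, Gus, Hana, Kai, Nia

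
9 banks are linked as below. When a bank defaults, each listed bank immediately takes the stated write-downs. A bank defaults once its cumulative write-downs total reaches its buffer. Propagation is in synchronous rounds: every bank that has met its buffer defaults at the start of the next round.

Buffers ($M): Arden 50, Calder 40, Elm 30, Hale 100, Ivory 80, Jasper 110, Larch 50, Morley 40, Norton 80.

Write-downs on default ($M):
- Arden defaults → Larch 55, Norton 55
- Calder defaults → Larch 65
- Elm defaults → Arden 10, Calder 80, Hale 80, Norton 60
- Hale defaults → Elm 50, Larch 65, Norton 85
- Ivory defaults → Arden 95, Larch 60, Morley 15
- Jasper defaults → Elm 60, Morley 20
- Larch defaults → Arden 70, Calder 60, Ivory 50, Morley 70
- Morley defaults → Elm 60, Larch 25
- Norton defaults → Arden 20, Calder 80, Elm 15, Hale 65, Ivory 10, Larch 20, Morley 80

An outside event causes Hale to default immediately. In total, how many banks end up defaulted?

Round 1 — Hale defaults (initial).
  Elm: +50 → 50 ≥ 30
  Larch: +65 → 65 ≥ 50
  Norton: +85 → 85 ≥ 80
Round 2 — Elm, Larch, Norton default.
  Arden: +10+70+20 → 100 ≥ 50
  Calder: +80+60+80 → 220 ≥ 40
  Ivory: +50+10 → 60 < 80
  Morley: +70+80 → 150 ≥ 40
Round 3 — Arden, Calder, Morley default.
No further defaults.

7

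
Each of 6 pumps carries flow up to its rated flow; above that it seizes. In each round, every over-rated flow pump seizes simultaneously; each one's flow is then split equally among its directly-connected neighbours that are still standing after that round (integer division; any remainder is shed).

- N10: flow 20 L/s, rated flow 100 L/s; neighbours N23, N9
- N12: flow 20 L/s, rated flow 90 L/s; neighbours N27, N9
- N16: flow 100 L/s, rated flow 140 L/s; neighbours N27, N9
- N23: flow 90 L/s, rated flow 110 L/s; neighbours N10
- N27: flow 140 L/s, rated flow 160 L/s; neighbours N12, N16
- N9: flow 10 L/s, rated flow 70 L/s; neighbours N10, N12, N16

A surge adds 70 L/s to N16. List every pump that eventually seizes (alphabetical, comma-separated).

N12, N16, N27, N9

Round 1 — N16 at 170 > 140. N16 seizes.
  N16 sheds 170 L/s to N27, N9: 85 each.
    N27: 140+85 = 225 > 160
    N9: 10+85 = 95 > 70
Round 2 — N27, N9 seize.
  N27 sheds 225 L/s to N12: 225 each.
    N12: 20+225 = 245 > 90
  N9 sheds 95 L/s to N10, N12: 47 each (1 lost).
    N10: 20+47 = 67 ≤ 100
    N12: 245+47 = 292 > 90
Round 3 — N12 seizes.
  N12 sheds 292 L/s: no online neighbours, lost.
No further seizures.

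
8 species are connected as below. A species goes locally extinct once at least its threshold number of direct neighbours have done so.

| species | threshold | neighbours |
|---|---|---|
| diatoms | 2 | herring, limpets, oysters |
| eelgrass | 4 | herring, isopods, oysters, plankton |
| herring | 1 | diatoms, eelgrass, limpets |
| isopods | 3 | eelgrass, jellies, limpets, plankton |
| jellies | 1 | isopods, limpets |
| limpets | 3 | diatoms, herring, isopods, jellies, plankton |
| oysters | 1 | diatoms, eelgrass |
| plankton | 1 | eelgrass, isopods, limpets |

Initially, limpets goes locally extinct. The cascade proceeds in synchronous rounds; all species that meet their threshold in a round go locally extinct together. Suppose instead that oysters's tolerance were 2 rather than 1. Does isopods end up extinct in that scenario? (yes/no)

With oysters's tolerance at 2:
Round 1 — limpets goes locally extinct (initial).
Round 2 — checking thresholds:
  diatoms: 1 of 3 neighbours < 2, below threshold.
  herring: 1 of 3 neighbours ≥ 1, goes locally extinct.
  isopods: 1 of 4 neighbours < 3, below threshold.
  jellies: 1 of 2 neighbours ≥ 1, goes locally extinct.
  plankton: 1 of 3 neighbours ≥ 1, goes locally extinct.
Round 3 — checking thresholds:
  diatoms: 2 of 3 neighbours ≥ 2, goes locally extinct.
  eelgrass: 2 of 4 neighbours < 4, below threshold.
  isopods: 3 of 4 neighbours ≥ 3, goes locally extinct.
Round 4 — no new extinctions; cascade stops.

yes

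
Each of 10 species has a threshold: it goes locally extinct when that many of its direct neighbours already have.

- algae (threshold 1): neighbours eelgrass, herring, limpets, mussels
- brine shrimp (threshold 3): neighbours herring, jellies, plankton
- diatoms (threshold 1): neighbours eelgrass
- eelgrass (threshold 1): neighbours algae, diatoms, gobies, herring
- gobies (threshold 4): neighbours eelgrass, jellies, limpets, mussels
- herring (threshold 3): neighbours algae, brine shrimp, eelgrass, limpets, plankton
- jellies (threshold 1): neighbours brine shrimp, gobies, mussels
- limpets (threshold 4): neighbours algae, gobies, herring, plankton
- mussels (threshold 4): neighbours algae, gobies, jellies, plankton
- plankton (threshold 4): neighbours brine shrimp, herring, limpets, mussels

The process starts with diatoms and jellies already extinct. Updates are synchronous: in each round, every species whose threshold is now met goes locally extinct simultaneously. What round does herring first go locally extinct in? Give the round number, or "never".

Round 1 — diatoms, jellies go locally extinct (initial).
Round 2 — checking thresholds:
  brine shrimp: 1 of 3 neighbours < 3, below threshold.
  eelgrass: 1 of 4 neighbours ≥ 1, goes locally extinct.
  gobies: 1 of 4 neighbours < 4, below threshold.
  mussels: 1 of 4 neighbours < 4, below threshold.
Round 3 — checking thresholds:
  algae: 1 of 4 neighbours ≥ 1, goes locally extinct.
  brine shrimp: 1 of 3 neighbours < 3, below threshold.
  gobies: 2 of 4 neighbours < 4, below threshold.
  herring: 1 of 5 neighbours < 3, below threshold.
  mussels: 1 of 4 neighbours < 4, below threshold.
Round 4 — no new extinctions; cascade stops.

never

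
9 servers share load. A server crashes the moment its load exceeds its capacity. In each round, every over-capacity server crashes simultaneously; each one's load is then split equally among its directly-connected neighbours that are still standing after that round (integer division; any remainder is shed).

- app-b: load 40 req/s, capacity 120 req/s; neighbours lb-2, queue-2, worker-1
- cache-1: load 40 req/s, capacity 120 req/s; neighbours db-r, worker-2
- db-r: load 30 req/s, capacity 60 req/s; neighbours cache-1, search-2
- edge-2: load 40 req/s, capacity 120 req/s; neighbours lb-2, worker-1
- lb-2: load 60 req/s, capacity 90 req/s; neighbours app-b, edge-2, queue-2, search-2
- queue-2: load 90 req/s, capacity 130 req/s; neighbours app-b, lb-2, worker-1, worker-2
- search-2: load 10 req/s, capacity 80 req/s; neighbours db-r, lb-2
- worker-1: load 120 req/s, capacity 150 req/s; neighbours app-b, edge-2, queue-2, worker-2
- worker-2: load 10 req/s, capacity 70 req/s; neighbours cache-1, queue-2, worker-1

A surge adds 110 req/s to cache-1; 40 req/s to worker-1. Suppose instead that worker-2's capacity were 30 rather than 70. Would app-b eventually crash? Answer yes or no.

With worker-2's capacity at 30:
Round 1 — cache-1 at 150 > 120; worker-1 at 160 > 150. cache-1, worker-1 crash.
  cache-1 sheds 150 req/s to db-r, worker-2: 75 each.
    db-r: 30+75 = 105 > 60
    worker-2: 10+75 = 85 > 30
  worker-1 sheds 160 req/s to app-b, edge-2, queue-2, worker-2: 40 each.
    app-b: 40+40 = 80 ≤ 120
    edge-2: 40+40 = 80 ≤ 120
    queue-2: 90+40 = 130 ≤ 130
    worker-2: 85+40 = 125 > 30
Round 2 — db-r, worker-2 crash.
  db-r sheds 105 req/s to search-2: 105 each.
    search-2: 10+105 = 115 > 80
  worker-2 sheds 125 req/s to queue-2: 125 each.
    queue-2: 130+125 = 255 > 130
Round 3 — queue-2, search-2 crash.
  queue-2 sheds 255 req/s to app-b, lb-2: 127 each (1 lost).
    app-b: 80+127 = 207 > 120
    lb-2: 60+127 = 187 > 90
  search-2 sheds 115 req/s to lb-2: 115 each.
    lb-2: 187+115 = 302 > 90
Round 4 — app-b, lb-2 crash.
  app-b sheds 207 req/s: no online neighbours, lost.
  lb-2 sheds 302 req/s to edge-2: 302 each.
    edge-2: 80+302 = 382 > 120
Round 5 — edge-2 crashes.
  edge-2 sheds 382 req/s: no online neighbours, lost.
No further crashes.

yes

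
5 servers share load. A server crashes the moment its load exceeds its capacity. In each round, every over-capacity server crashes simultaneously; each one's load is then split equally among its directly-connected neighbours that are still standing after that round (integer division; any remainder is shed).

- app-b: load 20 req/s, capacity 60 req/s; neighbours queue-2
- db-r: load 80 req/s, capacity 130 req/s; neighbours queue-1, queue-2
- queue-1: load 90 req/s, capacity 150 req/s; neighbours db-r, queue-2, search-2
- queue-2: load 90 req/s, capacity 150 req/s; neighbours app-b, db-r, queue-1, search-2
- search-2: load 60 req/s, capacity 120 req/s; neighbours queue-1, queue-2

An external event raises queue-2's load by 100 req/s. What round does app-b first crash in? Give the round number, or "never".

Round 1 — queue-2 at 190 > 150. queue-2 crashes.
  queue-2 sheds 190 req/s to app-b, db-r, queue-1, search-2: 47 each (2 lost).
    app-b: 20+47 = 67 > 60
    db-r: 80+47 = 127 ≤ 130
    queue-1: 90+47 = 137 ≤ 150
    search-2: 60+47 = 107 ≤ 120
Round 2 — app-b crashes.
  app-b sheds 67 req/s: no online neighbours, lost.
No further crashes.

2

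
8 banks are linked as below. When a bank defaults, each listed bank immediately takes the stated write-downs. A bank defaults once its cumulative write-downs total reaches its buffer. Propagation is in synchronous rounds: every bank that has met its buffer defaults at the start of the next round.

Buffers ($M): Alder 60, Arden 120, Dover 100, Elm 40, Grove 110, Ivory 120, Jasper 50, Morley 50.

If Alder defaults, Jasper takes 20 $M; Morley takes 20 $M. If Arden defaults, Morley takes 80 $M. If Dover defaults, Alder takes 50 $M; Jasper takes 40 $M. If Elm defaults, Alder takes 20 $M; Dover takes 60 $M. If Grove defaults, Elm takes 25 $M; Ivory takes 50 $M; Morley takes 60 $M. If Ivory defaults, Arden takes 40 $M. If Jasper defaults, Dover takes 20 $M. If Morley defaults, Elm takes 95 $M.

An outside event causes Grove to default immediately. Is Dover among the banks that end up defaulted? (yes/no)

Round 1 — Grove defaults (initial).
  Elm: +25 → 25 < 40
  Ivory: +50 → 50 < 120
  Morley: +60 → 60 ≥ 50
Round 2 — Morley defaults.
  Elm: +95 → 120 ≥ 40
Round 3 — Elm defaults.
  Alder: +20 → 20 < 60
  Dover: +60 → 60 < 100
No further defaults.

no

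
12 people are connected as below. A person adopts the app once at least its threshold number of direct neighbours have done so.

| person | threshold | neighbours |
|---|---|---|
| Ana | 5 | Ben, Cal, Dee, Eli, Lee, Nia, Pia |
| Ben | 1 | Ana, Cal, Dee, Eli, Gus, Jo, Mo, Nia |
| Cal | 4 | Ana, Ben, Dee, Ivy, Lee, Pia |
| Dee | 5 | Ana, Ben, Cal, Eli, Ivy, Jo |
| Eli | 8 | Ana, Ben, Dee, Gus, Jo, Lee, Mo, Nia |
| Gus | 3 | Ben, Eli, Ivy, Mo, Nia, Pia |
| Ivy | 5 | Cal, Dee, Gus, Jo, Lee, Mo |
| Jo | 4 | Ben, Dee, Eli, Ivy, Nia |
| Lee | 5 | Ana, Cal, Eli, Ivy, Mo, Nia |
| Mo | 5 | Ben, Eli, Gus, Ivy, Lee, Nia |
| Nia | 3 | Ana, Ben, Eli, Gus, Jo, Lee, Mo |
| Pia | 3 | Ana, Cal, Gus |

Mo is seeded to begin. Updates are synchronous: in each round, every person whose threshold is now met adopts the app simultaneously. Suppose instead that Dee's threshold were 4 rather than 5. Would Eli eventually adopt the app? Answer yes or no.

With Dee's threshold at 4:
Round 1 — Mo adopts the app (initial).
Round 2 — checking thresholds:
  Ben: 1 of 8 neighbours ≥ 1, adopts the app.
  Eli: 1 of 8 neighbours < 8, below threshold.
  Gus: 1 of 6 neighbours < 3, below threshold.
  Ivy: 1 of 6 neighbours < 5, below threshold.
  Lee: 1 of 6 neighbours < 5, below threshold.
  Nia: 1 of 7 neighbours < 3, below threshold.
Round 3 — no new adoptions; cascade stops.

no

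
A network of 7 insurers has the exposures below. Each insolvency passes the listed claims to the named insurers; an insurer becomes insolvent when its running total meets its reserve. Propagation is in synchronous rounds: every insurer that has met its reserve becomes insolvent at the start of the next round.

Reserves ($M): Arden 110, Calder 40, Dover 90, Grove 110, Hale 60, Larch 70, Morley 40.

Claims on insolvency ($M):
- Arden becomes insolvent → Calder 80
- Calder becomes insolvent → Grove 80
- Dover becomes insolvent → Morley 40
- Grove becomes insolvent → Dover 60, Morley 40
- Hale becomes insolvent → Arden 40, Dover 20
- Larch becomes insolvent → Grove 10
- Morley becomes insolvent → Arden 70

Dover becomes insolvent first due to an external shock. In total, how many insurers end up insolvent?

Round 1 — Dover becomes insolvent (initial).
  Morley: +40 → 40 ≥ 40
Round 2 — Morley becomes insolvent.
  Arden: +70 → 70 < 110
No further insolvencies.

2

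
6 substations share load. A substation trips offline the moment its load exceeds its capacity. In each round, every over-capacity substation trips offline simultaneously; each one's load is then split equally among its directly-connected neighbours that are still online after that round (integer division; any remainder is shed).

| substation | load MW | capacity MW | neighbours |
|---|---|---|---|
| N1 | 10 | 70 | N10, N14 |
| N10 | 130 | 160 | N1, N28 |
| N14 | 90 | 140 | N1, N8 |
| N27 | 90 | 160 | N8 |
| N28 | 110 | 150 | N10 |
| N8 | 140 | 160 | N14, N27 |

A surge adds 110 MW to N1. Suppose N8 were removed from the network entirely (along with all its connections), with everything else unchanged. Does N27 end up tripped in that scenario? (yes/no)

With N8 removed:
Round 1 — N1 at 120 > 70. N1 trips offline.
  N1 sheds 120 MW to N10, N14: 60 each.
    N10: 130+60 = 190 > 160
    N14: 90+60 = 150 > 140
Round 2 — N10, N14 trip offline.
  N10 sheds 190 MW to N28: 190 each.
    N28: 110+190 = 300 > 150
  N14 sheds 150 MW: no online neighbours, lost.
Round 3 — N28 trips offline.
  N28 sheds 300 MW: no online neighbours, lost.
No further trips.

no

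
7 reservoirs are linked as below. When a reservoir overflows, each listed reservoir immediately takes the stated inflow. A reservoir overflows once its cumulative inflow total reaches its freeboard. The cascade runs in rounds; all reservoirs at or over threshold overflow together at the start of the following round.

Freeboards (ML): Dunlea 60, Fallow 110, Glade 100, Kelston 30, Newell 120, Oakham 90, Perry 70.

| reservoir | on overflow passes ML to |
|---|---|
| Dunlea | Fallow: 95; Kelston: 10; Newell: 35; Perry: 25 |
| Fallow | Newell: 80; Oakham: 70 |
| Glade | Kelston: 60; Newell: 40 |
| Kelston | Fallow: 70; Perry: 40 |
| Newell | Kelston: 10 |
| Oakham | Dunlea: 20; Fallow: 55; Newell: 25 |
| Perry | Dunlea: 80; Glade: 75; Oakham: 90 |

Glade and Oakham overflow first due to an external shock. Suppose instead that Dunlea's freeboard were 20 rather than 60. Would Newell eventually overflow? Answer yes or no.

yes

With Dunlea's freeboard at 20:
Round 1 — Glade, Oakham overflow (initial).
  Dunlea: +20 → 20 ≥ 20
  Fallow: +55 → 55 < 110
  Kelston: +60 → 60 ≥ 30
  Newell: +40+25 → 65 < 120
Round 2 — Dunlea, Kelston overflow.
  Fallow: +95+70 → 220 ≥ 110
  Newell: +35 → 100 < 120
  Perry: +25+40 → 65 < 70
Round 3 — Fallow overflows.
  Newell: +80 → 180 ≥ 120
Round 4 — Newell overflows.
No further overflows.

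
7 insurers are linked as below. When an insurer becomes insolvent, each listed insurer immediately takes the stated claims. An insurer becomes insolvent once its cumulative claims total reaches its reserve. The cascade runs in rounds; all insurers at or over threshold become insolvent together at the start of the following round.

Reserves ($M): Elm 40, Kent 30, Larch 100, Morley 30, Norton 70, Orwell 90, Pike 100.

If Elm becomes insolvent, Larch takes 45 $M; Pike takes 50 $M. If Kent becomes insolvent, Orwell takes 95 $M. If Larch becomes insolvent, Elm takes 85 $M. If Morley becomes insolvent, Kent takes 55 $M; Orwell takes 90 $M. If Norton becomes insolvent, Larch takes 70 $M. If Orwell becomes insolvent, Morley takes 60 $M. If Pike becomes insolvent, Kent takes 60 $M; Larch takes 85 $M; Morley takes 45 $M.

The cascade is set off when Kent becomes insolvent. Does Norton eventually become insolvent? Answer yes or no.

no

Round 1 — Kent becomes insolvent (initial).
  Orwell: +95 → 95 ≥ 90
Round 2 — Orwell becomes insolvent.
  Morley: +60 → 60 ≥ 30
Round 3 — Morley becomes insolvent.
No further insolvencies.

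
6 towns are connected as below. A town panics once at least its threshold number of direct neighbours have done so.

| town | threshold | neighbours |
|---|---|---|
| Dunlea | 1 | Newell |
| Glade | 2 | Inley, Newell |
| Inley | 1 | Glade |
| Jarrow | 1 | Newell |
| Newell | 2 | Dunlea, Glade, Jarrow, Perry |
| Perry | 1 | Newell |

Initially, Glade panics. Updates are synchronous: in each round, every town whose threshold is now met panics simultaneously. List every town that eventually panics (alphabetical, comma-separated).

Round 1 — Glade panics (initial).
Round 2 — checking thresholds:
  Inley: 1 of 1 neighbours ≥ 1, panics.
  Newell: 1 of 4 neighbours < 2, holds.
Round 3 — no new panics; cascade stops.

Glade, Inley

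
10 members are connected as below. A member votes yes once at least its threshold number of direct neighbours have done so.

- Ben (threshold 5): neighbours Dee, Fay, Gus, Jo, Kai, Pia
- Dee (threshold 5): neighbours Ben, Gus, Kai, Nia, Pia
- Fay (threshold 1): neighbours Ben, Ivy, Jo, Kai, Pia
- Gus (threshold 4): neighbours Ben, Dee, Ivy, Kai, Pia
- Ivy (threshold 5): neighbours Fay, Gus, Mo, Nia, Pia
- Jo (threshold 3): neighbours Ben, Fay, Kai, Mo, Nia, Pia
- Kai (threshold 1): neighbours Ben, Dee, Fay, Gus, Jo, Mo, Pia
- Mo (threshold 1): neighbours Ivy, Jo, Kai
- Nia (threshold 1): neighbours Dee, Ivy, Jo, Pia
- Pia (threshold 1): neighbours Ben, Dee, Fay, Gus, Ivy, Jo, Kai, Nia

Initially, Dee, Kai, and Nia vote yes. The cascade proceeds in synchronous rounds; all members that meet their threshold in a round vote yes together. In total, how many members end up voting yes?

Round 1 — Dee, Kai, Nia vote yes (initial).
Round 2 — checking thresholds:
  Ben: 2 of 6 neighbours < 5, not yet.
  Fay: 1 of 5 neighbours ≥ 1, votes yes.
  Gus: 2 of 5 neighbours < 4, not yet.
  Ivy: 1 of 5 neighbours < 5, not yet.
  Jo: 2 of 6 neighbours < 3, not yet.
  Mo: 1 of 3 neighbours ≥ 1, votes yes.
  Pia: 3 of 8 neighbours ≥ 1, votes yes.
Round 3 — checking thresholds:
  Ben: 4 of 6 neighbours < 5, not yet.
  Gus: 3 of 5 neighbours < 4, not yet.
  Ivy: 4 of 5 neighbours < 5, not yet.
  Jo: 5 of 6 neighbours ≥ 3, votes yes.
Round 4 — checking thresholds:
  Ben: 5 of 6 neighbours ≥ 5, votes yes.
  Gus: 3 of 5 neighbours < 4, not yet.
  Ivy: 4 of 5 neighbours < 5, not yet.
Round 5 — checking thresholds:
  Gus: 4 of 5 neighbours ≥ 4, votes yes.
  Ivy: 4 of 5 neighbours < 5, not yet.
Round 6 — checking thresholds:
  Ivy: 5 of 5 neighbours ≥ 5, votes yes.
Round 7 — no new yes votes; cascade stops.

10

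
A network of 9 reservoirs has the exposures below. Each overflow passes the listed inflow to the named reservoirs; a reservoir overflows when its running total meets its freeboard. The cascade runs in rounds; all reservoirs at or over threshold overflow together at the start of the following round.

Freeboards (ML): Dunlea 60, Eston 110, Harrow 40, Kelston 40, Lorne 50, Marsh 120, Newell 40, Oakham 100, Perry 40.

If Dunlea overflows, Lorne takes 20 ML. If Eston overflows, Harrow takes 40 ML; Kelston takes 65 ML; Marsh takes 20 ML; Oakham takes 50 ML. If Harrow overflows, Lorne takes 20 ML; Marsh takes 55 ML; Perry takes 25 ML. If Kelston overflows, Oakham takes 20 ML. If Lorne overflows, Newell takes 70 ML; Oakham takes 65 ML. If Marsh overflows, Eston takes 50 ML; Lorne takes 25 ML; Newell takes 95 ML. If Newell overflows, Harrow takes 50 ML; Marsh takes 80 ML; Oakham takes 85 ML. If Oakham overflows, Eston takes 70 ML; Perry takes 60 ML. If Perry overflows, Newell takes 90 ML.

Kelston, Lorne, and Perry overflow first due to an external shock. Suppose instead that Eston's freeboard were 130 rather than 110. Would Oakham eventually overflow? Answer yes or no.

With Eston's freeboard at 130:
Round 1 — Kelston, Lorne, Perry overflow (initial).
  Newell: +70+90 → 160 ≥ 40
  Oakham: +20+65 → 85 < 100
Round 2 — Newell overflows.
  Harrow: +50 → 50 ≥ 40
  Marsh: +80 → 80 < 120
  Oakham: +85 → 170 ≥ 100
Round 3 — Harrow, Oakham overflow.
  Eston: +70 → 70 < 130
  Marsh: +55 → 135 ≥ 120
Round 4 — Marsh overflows.
  Eston: +50 → 120 < 130
No further overflows.

yes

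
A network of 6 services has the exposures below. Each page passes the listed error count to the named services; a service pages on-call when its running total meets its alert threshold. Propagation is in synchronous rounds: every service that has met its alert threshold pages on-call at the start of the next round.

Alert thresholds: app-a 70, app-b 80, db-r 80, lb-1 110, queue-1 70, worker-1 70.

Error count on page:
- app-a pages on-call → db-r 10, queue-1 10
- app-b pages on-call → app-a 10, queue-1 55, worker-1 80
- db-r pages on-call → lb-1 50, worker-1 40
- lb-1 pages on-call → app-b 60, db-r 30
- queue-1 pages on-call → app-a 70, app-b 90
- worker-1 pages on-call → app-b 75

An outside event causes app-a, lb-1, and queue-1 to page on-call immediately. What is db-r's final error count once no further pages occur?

Round 1 — app-a, lb-1, queue-1 page on-call (initial).
  app-b: +60+90 → 150 ≥ 80
  db-r: +10+30 → 40 < 80
Round 2 — app-b pages on-call.
  worker-1: +80 → 80 ≥ 70
Round 3 — worker-1 pages on-call.
No further pages.

40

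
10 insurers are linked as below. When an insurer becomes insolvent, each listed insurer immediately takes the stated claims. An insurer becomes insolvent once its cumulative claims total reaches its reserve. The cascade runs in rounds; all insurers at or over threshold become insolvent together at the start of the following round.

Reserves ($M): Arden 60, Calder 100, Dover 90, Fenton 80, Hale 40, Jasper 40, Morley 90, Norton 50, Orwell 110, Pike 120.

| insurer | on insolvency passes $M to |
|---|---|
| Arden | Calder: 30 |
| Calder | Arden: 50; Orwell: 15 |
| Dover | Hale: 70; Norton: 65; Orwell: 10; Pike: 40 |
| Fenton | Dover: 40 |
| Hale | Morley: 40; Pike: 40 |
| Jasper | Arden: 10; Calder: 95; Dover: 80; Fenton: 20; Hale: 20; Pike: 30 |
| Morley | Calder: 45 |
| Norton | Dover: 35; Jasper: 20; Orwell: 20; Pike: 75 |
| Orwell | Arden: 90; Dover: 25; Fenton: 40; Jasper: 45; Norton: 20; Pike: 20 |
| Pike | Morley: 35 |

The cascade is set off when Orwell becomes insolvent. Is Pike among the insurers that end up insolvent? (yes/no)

yes

Round 1 — Orwell becomes insolvent (initial).
  Arden: +90 → 90 ≥ 60
  Dover: +25 → 25 < 90
  Fenton: +40 → 40 < 80
  Jasper: +45 → 45 ≥ 40
  Norton: +20 → 20 < 50
  Pike: +20 → 20 < 120
Round 2 — Arden, Jasper become insolvent.
  Calder: +30+95 → 125 ≥ 100
  Dover: +80 → 105 ≥ 90
  Fenton: +20 → 60 < 80
  Hale: +20 → 20 < 40
  Pike: +30 → 50 < 120
Round 3 — Calder, Dover become insolvent.
  Hale: +70 → 90 ≥ 40
  Norton: +65 → 85 ≥ 50
  Pike: +40 → 90 < 120
Round 4 — Hale, Norton become insolvent.
  Morley: +40 → 40 < 90
  Pike: +40+75 → 205 ≥ 120
Round 5 — Pike becomes insolvent.
  Morley: +35 → 75 < 90
No further insolvencies.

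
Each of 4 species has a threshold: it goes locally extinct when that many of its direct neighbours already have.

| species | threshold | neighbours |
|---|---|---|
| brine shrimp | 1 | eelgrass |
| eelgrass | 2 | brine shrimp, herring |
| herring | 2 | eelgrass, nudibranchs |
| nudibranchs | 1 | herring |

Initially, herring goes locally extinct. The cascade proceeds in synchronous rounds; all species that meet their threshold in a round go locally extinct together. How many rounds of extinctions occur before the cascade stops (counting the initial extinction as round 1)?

2

Round 1 — herring goes locally extinct (initial).
Round 2 — checking thresholds:
  eelgrass: 1 of 2 neighbours < 2, not yet.
  nudibranchs: 1 of 1 neighbours ≥ 1, goes locally extinct.
Round 3 — no new extinctions; cascade stops.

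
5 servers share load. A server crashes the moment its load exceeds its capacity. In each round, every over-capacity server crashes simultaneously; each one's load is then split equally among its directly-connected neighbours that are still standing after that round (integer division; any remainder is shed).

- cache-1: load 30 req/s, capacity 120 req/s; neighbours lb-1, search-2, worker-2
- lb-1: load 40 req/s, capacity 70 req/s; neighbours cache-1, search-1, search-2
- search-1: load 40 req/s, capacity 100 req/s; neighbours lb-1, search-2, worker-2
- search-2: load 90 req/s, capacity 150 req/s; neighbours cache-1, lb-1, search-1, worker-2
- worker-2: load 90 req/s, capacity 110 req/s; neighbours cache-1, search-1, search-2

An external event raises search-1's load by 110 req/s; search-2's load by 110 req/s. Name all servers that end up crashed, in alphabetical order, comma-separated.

cache-1, lb-1, search-1, search-2, worker-2

Round 1 — search-1 at 150 > 100; search-2 at 200 > 150. search-1, search-2 crash.
  search-1 sheds 150 req/s to lb-1, worker-2: 75 each.
    lb-1: 40+75 = 115 > 70
    worker-2: 90+75 = 165 > 110
  search-2 sheds 200 req/s to cache-1, lb-1, worker-2: 66 each (2 lost).
    cache-1: 30+66 = 96 ≤ 120
    lb-1: 115+66 = 181 > 70
    worker-2: 165+66 = 231 > 110
Round 2 — lb-1, worker-2 crash.
  lb-1 sheds 181 req/s to cache-1: 181 each.
    cache-1: 96+181 = 277 > 120
  worker-2 sheds 231 req/s to cache-1: 231 each.
    cache-1: 277+231 = 508 > 120
Round 3 — cache-1 crashes.
  cache-1 sheds 508 req/s: no online neighbours, lost.
No further crashes.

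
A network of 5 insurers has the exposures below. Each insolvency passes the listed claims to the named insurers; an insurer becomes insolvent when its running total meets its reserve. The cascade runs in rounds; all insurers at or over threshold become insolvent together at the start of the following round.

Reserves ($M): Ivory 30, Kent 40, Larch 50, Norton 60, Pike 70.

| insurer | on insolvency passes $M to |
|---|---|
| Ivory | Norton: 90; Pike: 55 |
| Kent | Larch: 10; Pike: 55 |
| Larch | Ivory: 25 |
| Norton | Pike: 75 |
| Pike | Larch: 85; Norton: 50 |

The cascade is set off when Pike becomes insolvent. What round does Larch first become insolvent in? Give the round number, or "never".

Round 1 — Pike becomes insolvent (initial).
  Larch: +85 → 85 ≥ 50
  Norton: +50 → 50 < 60
Round 2 — Larch becomes insolvent.
  Ivory: +25 → 25 < 30
No further insolvencies.

2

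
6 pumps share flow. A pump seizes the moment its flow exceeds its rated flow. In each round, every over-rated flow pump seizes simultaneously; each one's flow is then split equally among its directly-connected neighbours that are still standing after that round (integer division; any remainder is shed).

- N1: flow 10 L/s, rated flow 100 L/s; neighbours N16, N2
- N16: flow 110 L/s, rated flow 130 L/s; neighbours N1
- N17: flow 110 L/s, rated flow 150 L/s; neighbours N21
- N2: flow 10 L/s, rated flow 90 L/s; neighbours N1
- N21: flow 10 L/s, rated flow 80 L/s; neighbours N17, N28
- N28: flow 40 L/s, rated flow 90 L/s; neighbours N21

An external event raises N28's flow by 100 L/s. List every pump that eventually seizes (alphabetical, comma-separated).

N17, N21, N28

Round 1 — N28 at 140 > 90. N28 seizes.
  N28 sheds 140 L/s to N21: 140 each.
    N21: 10+140 = 150 > 80
Round 2 — N21 seizes.
  N21 sheds 150 L/s to N17: 150 each.
    N17: 110+150 = 260 > 150
Round 3 — N17 seizes.
  N17 sheds 260 L/s: no online neighbours, lost.
No further seizures.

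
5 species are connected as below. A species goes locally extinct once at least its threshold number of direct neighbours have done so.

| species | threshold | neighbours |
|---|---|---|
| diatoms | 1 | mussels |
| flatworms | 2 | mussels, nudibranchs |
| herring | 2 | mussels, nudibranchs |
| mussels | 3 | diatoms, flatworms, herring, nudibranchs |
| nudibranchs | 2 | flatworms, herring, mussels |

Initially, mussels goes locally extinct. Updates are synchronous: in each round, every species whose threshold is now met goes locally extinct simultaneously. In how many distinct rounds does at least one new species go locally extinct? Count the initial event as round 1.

Round 1 — mussels goes locally extinct (initial).
Round 2 — checking thresholds:
  diatoms: 1 of 1 neighbours ≥ 1, goes locally extinct.
  flatworms: 1 of 2 neighbours < 2, not yet.
  herring: 1 of 2 neighbours < 2, not yet.
  nudibranchs: 1 of 3 neighbours < 2, not yet.
Round 3 — no new extinctions; cascade stops.

2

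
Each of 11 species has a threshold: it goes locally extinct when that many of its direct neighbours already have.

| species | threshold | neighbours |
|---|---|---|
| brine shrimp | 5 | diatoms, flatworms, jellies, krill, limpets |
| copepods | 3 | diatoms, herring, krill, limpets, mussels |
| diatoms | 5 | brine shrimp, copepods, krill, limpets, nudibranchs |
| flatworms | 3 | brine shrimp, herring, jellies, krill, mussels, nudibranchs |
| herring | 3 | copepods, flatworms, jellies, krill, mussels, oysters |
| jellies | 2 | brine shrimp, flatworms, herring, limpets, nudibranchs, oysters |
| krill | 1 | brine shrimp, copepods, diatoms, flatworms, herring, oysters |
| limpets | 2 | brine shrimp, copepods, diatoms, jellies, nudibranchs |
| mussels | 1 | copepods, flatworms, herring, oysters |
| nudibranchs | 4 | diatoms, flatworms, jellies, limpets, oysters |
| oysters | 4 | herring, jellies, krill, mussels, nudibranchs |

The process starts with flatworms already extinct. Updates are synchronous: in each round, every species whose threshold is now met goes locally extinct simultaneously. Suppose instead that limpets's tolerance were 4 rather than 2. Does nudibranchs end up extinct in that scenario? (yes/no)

no

With limpets's tolerance at 4:
Round 1 — flatworms goes locally extinct (initial).
Round 2 — checking thresholds:
  brine shrimp: 1 of 5 neighbours < 5, holds.
  herring: 1 of 6 neighbours < 3, holds.
  jellies: 1 of 6 neighbours < 2, holds.
  krill: 1 of 6 neighbours ≥ 1, goes locally extinct.
  mussels: 1 of 4 neighbours ≥ 1, goes locally extinct.
  nudibranchs: 1 of 5 neighbours < 4, holds.
Round 3 — checking thresholds:
  brine shrimp: 2 of 5 neighbours < 5, holds.
  copepods: 2 of 5 neighbours < 3, holds.
  diatoms: 1 of 5 neighbours < 5, holds.
  herring: 3 of 6 neighbours ≥ 3, goes locally extinct.
  jellies: 1 of 6 neighbours < 2, holds.
  nudibranchs: 1 of 5 neighbours < 4, holds.
  oysters: 2 of 5 neighbours < 4, holds.
Round 4 — checking thresholds:
  brine shrimp: 2 of 5 neighbours < 5, holds.
  copepods: 3 of 5 neighbours ≥ 3, goes locally extinct.
  diatoms: 1 of 5 neighbours < 5, holds.
  jellies: 2 of 6 neighbours ≥ 2, goes locally extinct.
  nudibranchs: 1 of 5 neighbours < 4, holds.
  oysters: 3 of 5 neighbours < 4, holds.
Round 5 — checking thresholds:
  brine shrimp: 3 of 5 neighbours < 5, holds.
  diatoms: 2 of 5 neighbours < 5, holds.
  limpets: 2 of 5 neighbours < 4, holds.
  nudibranchs: 2 of 5 neighbours < 4, holds.
  oysters: 4 of 5 neighbours ≥ 4, goes locally extinct.
Round 6 — no new extinctions; cascade stops.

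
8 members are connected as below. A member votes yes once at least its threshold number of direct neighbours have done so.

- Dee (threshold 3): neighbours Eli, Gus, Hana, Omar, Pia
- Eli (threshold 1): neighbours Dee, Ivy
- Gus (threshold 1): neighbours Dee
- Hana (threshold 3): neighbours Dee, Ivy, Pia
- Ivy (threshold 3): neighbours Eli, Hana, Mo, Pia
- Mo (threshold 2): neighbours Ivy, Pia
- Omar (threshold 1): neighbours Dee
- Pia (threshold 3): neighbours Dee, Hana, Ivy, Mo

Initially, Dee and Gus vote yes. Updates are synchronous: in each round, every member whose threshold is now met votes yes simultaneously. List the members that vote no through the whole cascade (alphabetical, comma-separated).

Round 1 — Dee, Gus vote yes (initial).
Round 2 — checking thresholds:
  Eli: 1 of 2 neighbours ≥ 1, votes yes.
  Hana: 1 of 3 neighbours < 3, holds.
  Omar: 1 of 1 neighbours ≥ 1, votes yes.
  Pia: 1 of 4 neighbours < 3, holds.
Round 3 — no new yes votes; cascade stops.

Hana, Ivy, Mo, Pia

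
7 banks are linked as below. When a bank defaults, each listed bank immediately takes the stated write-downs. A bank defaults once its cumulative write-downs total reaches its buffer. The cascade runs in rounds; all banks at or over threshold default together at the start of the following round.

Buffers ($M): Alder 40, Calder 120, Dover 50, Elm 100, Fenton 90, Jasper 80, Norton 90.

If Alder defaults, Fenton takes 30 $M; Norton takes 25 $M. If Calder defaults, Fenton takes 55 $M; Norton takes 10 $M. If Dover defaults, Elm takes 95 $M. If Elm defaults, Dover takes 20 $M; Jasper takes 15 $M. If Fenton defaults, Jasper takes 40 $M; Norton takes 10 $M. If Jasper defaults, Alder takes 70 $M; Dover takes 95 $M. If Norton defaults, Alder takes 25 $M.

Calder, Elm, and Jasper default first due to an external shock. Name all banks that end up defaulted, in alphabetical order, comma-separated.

Round 1 — Calder, Elm, Jasper default (initial).
  Alder: +70 → 70 ≥ 40
  Dover: +20+95 → 115 ≥ 50
  Fenton: +55 → 55 < 90
  Norton: +10 → 10 < 90
Round 2 — Alder, Dover default.
  Fenton: +30 → 85 < 90
  Norton: +25 → 35 < 90
No further defaults.

Alder, Calder, Dover, Elm, Jasper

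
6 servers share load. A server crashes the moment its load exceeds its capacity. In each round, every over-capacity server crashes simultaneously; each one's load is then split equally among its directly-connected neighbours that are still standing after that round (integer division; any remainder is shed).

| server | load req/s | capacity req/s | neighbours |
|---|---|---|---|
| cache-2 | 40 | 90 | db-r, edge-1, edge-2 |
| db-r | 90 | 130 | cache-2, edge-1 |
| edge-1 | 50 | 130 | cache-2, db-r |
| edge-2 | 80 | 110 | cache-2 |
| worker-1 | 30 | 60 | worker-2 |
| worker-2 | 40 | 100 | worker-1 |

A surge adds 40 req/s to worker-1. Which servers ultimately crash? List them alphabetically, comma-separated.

Round 1 — worker-1 at 70 > 60. worker-1 crashes.
  worker-1 sheds 70 req/s to worker-2: 70 each.
    worker-2: 40+70 = 110 > 100
Round 2 — worker-2 crashes.
  worker-2 sheds 110 req/s: no online neighbours, lost.
No further crashes.

worker-1, worker-2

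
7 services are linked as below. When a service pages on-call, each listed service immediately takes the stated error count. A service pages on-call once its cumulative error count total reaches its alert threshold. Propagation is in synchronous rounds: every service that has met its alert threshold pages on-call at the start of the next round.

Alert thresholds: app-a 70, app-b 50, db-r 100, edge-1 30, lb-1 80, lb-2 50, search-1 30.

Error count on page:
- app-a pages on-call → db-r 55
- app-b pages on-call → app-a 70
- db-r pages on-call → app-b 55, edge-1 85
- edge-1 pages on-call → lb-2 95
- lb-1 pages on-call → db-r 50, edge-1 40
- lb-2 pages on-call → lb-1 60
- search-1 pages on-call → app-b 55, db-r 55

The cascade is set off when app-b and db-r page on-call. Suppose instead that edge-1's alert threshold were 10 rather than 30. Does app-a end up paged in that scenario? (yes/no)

With edge-1's alert threshold at 10:
Round 1 — app-b, db-r page on-call (initial).
  app-a: +70 → 70 ≥ 70
  edge-1: +85 → 85 ≥ 10
Round 2 — app-a, edge-1 page on-call.
  lb-2: +95 → 95 ≥ 50
Round 3 — lb-2 pages on-call.
  lb-1: +60 → 60 < 80
No further pages.

yes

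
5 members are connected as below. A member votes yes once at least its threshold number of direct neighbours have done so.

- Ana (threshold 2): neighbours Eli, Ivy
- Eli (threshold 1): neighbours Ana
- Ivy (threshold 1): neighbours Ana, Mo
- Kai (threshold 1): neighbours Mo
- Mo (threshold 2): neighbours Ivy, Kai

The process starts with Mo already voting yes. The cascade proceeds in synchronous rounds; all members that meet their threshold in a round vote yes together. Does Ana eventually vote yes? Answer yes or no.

no

Round 1 — Mo votes yes (initial).
Round 2 — checking thresholds:
  Ivy: 1 of 2 neighbours ≥ 1, votes yes.
  Kai: 1 of 1 neighbours ≥ 1, votes yes.
Round 3 — no new yes votes; cascade stops.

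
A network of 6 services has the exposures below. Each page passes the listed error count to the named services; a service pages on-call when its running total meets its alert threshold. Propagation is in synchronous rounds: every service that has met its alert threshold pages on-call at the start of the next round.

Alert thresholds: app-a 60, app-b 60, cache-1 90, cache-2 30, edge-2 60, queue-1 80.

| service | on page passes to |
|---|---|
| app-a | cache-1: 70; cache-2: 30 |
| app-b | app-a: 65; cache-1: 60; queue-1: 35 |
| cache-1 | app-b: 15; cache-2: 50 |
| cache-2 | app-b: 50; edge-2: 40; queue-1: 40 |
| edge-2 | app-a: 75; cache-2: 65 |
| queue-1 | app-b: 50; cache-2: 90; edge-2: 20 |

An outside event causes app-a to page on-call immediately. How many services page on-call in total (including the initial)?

2

Round 1 — app-a pages on-call (initial).
  cache-1: +70 → 70 < 90
  cache-2: +30 → 30 ≥ 30
Round 2 — cache-2 pages on-call.
  app-b: +50 → 50 < 60
  edge-2: +40 → 40 < 60
  queue-1: +40 → 40 < 80
No further pages.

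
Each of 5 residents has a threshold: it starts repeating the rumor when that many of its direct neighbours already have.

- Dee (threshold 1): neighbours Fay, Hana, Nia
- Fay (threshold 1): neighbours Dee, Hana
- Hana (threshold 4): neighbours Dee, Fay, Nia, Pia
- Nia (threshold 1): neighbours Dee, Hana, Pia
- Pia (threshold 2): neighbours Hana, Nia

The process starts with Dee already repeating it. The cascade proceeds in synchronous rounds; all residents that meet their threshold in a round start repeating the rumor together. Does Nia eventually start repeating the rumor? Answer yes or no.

Round 1 — Dee starts repeating the rumor (initial).
Round 2 — checking thresholds:
  Fay: 1 of 2 neighbours ≥ 1, starts repeating the rumor.
  Hana: 1 of 4 neighbours < 4, not yet.
  Nia: 1 of 3 neighbours ≥ 1, starts repeating the rumor.
Round 3 — no new spreads; cascade stops.

yes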